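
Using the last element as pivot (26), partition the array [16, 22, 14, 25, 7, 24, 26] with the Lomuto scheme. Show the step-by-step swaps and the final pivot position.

Lomuto partition with pivot = 26:

Initial array: [16, 22, 14, 25, 7, 24, 26]

arr[0]=16 <= 26: swap with position 0, array becomes [16, 22, 14, 25, 7, 24, 26]
arr[1]=22 <= 26: swap with position 1, array becomes [16, 22, 14, 25, 7, 24, 26]
arr[2]=14 <= 26: swap with position 2, array becomes [16, 22, 14, 25, 7, 24, 26]
arr[3]=25 <= 26: swap with position 3, array becomes [16, 22, 14, 25, 7, 24, 26]
arr[4]=7 <= 26: swap with position 4, array becomes [16, 22, 14, 25, 7, 24, 26]
arr[5]=24 <= 26: swap with position 5, array becomes [16, 22, 14, 25, 7, 24, 26]

Place pivot at position 6: [16, 22, 14, 25, 7, 24, 26]
Pivot position: 6

After partitioning with pivot 26, the array becomes [16, 22, 14, 25, 7, 24, 26]. The pivot is placed at index 6. All elements to the left of the pivot are <= 26, and all elements to the right are > 26.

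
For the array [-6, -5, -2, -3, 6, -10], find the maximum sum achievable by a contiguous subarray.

Using Kadane's algorithm on [-6, -5, -2, -3, 6, -10]:

Scanning through the array:
Position 1 (value -5): max_ending_here = -5, max_so_far = -5
Position 2 (value -2): max_ending_here = -2, max_so_far = -2
Position 3 (value -3): max_ending_here = -3, max_so_far = -2
Position 4 (value 6): max_ending_here = 6, max_so_far = 6
Position 5 (value -10): max_ending_here = -4, max_so_far = 6

Maximum subarray: [6]
Maximum sum: 6

The maximum subarray is [6] with sum 6. This subarray runs from index 4 to index 4.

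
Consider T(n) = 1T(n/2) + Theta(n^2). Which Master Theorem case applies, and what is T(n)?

Master Theorem for T(n) = 1T(n/2) + O(n^2):

a = 1, b = 2, c = 2
log_b(a) = log_2(1) = 0.0000

Case 3: c = 2 > log_2(1) = 0.0000
T(n) = O(n^2) = O(n^2)

For T(n) = 1T(n/2) + O(n^2): log_2(1) = 0.0000. This is Case 3 of the Master Theorem (c > log_b(a), work dominated by root), giving O(n^2).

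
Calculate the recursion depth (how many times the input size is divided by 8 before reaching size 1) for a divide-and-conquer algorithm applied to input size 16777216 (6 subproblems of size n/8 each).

For divide and conquer with division factor 8:

Problem sizes at each level:
Level 0: 16777216
Level 1: 2097152
Level 2: 262144
Level 3: 32768
Level 4: 4096
Level 5: 512
Level 6: 64
Level 7: 8
Level 8: 1

The root is level 0 and the size-1 base case is level 8 (the tree spans levels 0 through 8, i.e. 9 levels counting the root), so the depth is the number of divisions: log_8(16777216) = 8

The recursion tree depth is log_8(16777216) = 8. At each level, the problem size is divided by 8, so it takes 8 divisions to reduce to a base case of size 1. The algorithm makes 6 recursive calls at each level.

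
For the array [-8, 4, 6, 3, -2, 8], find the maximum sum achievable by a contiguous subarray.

Using Kadane's algorithm on [-8, 4, 6, 3, -2, 8]:

Scanning through the array:
Position 1 (value 4): max_ending_here = 4, max_so_far = 4
Position 2 (value 6): max_ending_here = 10, max_so_far = 10
Position 3 (value 3): max_ending_here = 13, max_so_far = 13
Position 4 (value -2): max_ending_here = 11, max_so_far = 13
Position 5 (value 8): max_ending_here = 19, max_so_far = 19

Maximum subarray: [4, 6, 3, -2, 8]
Maximum sum: 19

The maximum subarray is [4, 6, 3, -2, 8] with sum 19. This subarray runs from index 1 to index 5.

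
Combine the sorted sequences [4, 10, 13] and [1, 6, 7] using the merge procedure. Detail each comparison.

Merging process:

Compare 4 vs 1: take 1 from right. Merged: [1]
Compare 4 vs 6: take 4 from left. Merged: [1, 4]
Compare 10 vs 6: take 6 from right. Merged: [1, 4, 6]
Compare 10 vs 7: take 7 from right. Merged: [1, 4, 6, 7]
Append remaining from left: [10, 13]. Merged: [1, 4, 6, 7, 10, 13]

Final merged array: [1, 4, 6, 7, 10, 13]
Total comparisons: 4

The merged array is [1, 4, 6, 7, 10, 13], requiring 4 comparisons. The merge step runs in O(n) time where n is the total number of elements.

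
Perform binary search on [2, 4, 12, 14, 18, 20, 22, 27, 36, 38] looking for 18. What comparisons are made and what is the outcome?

Binary search for 18 in [2, 4, 12, 14, 18, 20, 22, 27, 36, 38]:

lo=0, hi=9, mid=4, arr[mid]=18 -> Found target at index 4!

Binary search finds 18 at index 4 after 1 comparisons. The search repeatedly halves the search space by comparing with the middle element.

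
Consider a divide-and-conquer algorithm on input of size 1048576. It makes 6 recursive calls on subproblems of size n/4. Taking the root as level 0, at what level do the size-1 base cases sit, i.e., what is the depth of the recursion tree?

For divide and conquer with division factor 4:

Problem sizes at each level:
Level 0: 1048576
Level 1: 262144
Level 2: 65536
Level 3: 16384
Level 4: 4096
Level 5: 1024
Level 6: 256
Level 7: 64
Level 8: 16
Level 9: 4
Level 10: 1

The root is level 0 and the size-1 base case is level 10 (the tree spans levels 0 through 10, i.e. 11 levels counting the root), so the depth is the number of divisions: log_4(1048576) = 10

The recursion tree depth is log_4(1048576) = 10. At each level, the problem size is divided by 4, so it takes 10 divisions to reduce to a base case of size 1. The algorithm makes 6 recursive calls at each level.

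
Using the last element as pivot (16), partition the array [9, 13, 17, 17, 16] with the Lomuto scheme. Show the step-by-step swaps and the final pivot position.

Lomuto partition with pivot = 16:

Initial array: [9, 13, 17, 17, 16]

arr[0]=9 <= 16: swap with position 0, array becomes [9, 13, 17, 17, 16]
arr[1]=13 <= 16: swap with position 1, array becomes [9, 13, 17, 17, 16]
arr[2]=17 > 16: no swap
arr[3]=17 > 16: no swap

Place pivot at position 2: [9, 13, 16, 17, 17]
Pivot position: 2

After partitioning with pivot 16, the array becomes [9, 13, 16, 17, 17]. The pivot is placed at index 2. All elements to the left of the pivot are <= 16, and all elements to the right are > 16.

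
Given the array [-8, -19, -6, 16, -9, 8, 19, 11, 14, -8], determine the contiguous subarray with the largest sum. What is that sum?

Using Kadane's algorithm on [-8, -19, -6, 16, -9, 8, 19, 11, 14, -8]:

Scanning through the array:
Position 1 (value -19): max_ending_here = -19, max_so_far = -8
Position 2 (value -6): max_ending_here = -6, max_so_far = -6
Position 3 (value 16): max_ending_here = 16, max_so_far = 16
Position 4 (value -9): max_ending_here = 7, max_so_far = 16
Position 5 (value 8): max_ending_here = 15, max_so_far = 16
Position 6 (value 19): max_ending_here = 34, max_so_far = 34
Position 7 (value 11): max_ending_here = 45, max_so_far = 45
Position 8 (value 14): max_ending_here = 59, max_so_far = 59
Position 9 (value -8): max_ending_here = 51, max_so_far = 59

Maximum subarray: [16, -9, 8, 19, 11, 14]
Maximum sum: 59

The maximum subarray is [16, -9, 8, 19, 11, 14] with sum 59. This subarray runs from index 3 to index 8.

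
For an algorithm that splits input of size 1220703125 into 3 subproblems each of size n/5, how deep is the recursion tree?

For divide and conquer with division factor 5:

Problem sizes at each level:
Level 0: 1220703125
Level 1: 244140625
Level 2: 48828125
Level 3: 9765625
Level 4: 1953125
Level 5: 390625
Level 6: 78125
Level 7: 15625
Level 8: 3125
Level 9: 625
Level 10: 125
Level 11: 25
Level 12: 5
Level 13: 1

The root is level 0 and the size-1 base case is level 13 (the tree spans levels 0 through 13, i.e. 14 levels counting the root), so the depth is the number of divisions: log_5(1220703125) = 13

The recursion tree depth is log_5(1220703125) = 13. At each level, the problem size is divided by 5, so it takes 13 divisions to reduce to a base case of size 1. The algorithm makes 3 recursive calls at each level.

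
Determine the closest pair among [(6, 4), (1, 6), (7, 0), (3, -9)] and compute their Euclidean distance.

Computing all pairwise distances among 4 points:

d((6, 4), (1, 6)) = 5.3852
d((6, 4), (7, 0)) = 4.1231 <-- minimum
d((6, 4), (3, -9)) = 13.3417
d((1, 6), (7, 0)) = 8.4853
d((1, 6), (3, -9)) = 15.1327
d((7, 0), (3, -9)) = 9.8489

Closest pair: (6, 4) and (7, 0) with distance 4.1231

The closest pair is (6, 4) and (7, 0) with Euclidean distance 4.1231. For 4 points, brute-force pairwise comparison is shown above. For large n, the divide-and-conquer algorithm (sort by x, recurse on halves, check the dividing strip) achieves O(n log n).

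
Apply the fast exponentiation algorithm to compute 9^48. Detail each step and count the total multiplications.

Computing 9^48 by squaring (build up from 9^1; each line after the first costs one multiplication):

9^1 = 9
9^2 = (9^1)^2 = 9^2 = 81
9^3 = 9 * 9^2 = 9 * 81 = 729
9^6 = (9^3)^2 = 729^2 = 531441
9^12 = (9^6)^2 = 531441^2 = 282429536481
9^24 = (9^12)^2 = 282429536481^2 = 79766443076872509863361
9^48 = (9^24)^2 = 79766443076872509863361^2 = 6362685441135942358474828762538534230890216321

Result: 6362685441135942358474828762538534230890216321
Multiplications needed: 6 (6 lines after 9^1)

9^48 = 6362685441135942358474828762538534230890216321. Using exponentiation by squaring, this requires 6 multiplications. The key idea: if the exponent is even, square the half-power; if odd, multiply by the base once.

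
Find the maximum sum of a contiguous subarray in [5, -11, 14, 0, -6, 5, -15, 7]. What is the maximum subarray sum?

Using Kadane's algorithm on [5, -11, 14, 0, -6, 5, -15, 7]:

Scanning through the array:
Position 1 (value -11): max_ending_here = -6, max_so_far = 5
Position 2 (value 14): max_ending_here = 14, max_so_far = 14
Position 3 (value 0): max_ending_here = 14, max_so_far = 14
Position 4 (value -6): max_ending_here = 8, max_so_far = 14
Position 5 (value 5): max_ending_here = 13, max_so_far = 14
Position 6 (value -15): max_ending_here = -2, max_so_far = 14
Position 7 (value 7): max_ending_here = 7, max_so_far = 14

Maximum subarray: [14]
Maximum sum: 14

The maximum subarray is [14] with sum 14. This subarray runs from index 2 to index 2.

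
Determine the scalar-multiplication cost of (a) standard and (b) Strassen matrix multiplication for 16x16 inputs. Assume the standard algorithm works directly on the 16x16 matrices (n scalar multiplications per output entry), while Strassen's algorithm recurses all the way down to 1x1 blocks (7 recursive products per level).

Matrix multiplication for 16x16 matrices:

Standard algorithm: 16^3 = 4096 multiplications
Strassen's algorithm: 7^(log2(16)) = 7^4 = 2401 multiplications
Savings: 4096 - 2401 = 1695 multiplications

Standard: 4096 multiplications (16^3). Strassen: 2401 multiplications (7^4). Strassen reduces 8 recursive multiplications to 7 at each level.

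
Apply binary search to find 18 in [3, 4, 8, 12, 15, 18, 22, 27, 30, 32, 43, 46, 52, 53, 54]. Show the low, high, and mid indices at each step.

Binary search for 18 in [3, 4, 8, 12, 15, 18, 22, 27, 30, 32, 43, 46, 52, 53, 54]:

lo=0, hi=14, mid=7, arr[mid]=27 -> 27 > 18, search left half
lo=0, hi=6, mid=3, arr[mid]=12 -> 12 < 18, search right half
lo=4, hi=6, mid=5, arr[mid]=18 -> Found target at index 5!

Binary search finds 18 at index 5 after 3 comparisons. The search repeatedly halves the search space by comparing with the middle element.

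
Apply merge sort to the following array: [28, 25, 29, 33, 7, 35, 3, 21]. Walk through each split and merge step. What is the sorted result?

Merge sort trace:

Split: [28, 25, 29, 33, 7, 35, 3, 21] -> [28, 25, 29, 33] and [7, 35, 3, 21]
  Split: [28, 25, 29, 33] -> [28, 25] and [29, 33]
    Split: [28, 25] -> [28] and [25]
    Merge: [28] + [25] -> [25, 28]
    Split: [29, 33] -> [29] and [33]
    Merge: [29] + [33] -> [29, 33]
  Merge: [25, 28] + [29, 33] -> [25, 28, 29, 33]
  Split: [7, 35, 3, 21] -> [7, 35] and [3, 21]
    Split: [7, 35] -> [7] and [35]
    Merge: [7] + [35] -> [7, 35]
    Split: [3, 21] -> [3] and [21]
    Merge: [3] + [21] -> [3, 21]
  Merge: [7, 35] + [3, 21] -> [3, 7, 21, 35]
Merge: [25, 28, 29, 33] + [3, 7, 21, 35] -> [3, 7, 21, 25, 28, 29, 33, 35]

Final sorted array: [3, 7, 21, 25, 28, 29, 33, 35]

The merge sort proceeds by recursively splitting the array and merging sorted halves.
After all merges, the sorted array is [3, 7, 21, 25, 28, 29, 33, 35].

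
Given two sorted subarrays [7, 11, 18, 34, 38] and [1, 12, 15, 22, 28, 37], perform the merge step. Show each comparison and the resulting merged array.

Merging process:

Compare 7 vs 1: take 1 from right. Merged: [1]
Compare 7 vs 12: take 7 from left. Merged: [1, 7]
Compare 11 vs 12: take 11 from left. Merged: [1, 7, 11]
Compare 18 vs 12: take 12 from right. Merged: [1, 7, 11, 12]
Compare 18 vs 15: take 15 from right. Merged: [1, 7, 11, 12, 15]
Compare 18 vs 22: take 18 from left. Merged: [1, 7, 11, 12, 15, 18]
Compare 34 vs 22: take 22 from right. Merged: [1, 7, 11, 12, 15, 18, 22]
Compare 34 vs 28: take 28 from right. Merged: [1, 7, 11, 12, 15, 18, 22, 28]
Compare 34 vs 37: take 34 from left. Merged: [1, 7, 11, 12, 15, 18, 22, 28, 34]
Compare 38 vs 37: take 37 from right. Merged: [1, 7, 11, 12, 15, 18, 22, 28, 34, 37]
Append remaining from left: [38]. Merged: [1, 7, 11, 12, 15, 18, 22, 28, 34, 37, 38]

Final merged array: [1, 7, 11, 12, 15, 18, 22, 28, 34, 37, 38]
Total comparisons: 10

The merged array is [1, 7, 11, 12, 15, 18, 22, 28, 34, 37, 38], requiring 10 comparisons. The merge step runs in O(n) time where n is the total number of elements.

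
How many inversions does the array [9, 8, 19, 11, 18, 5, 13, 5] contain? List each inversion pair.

Finding inversions in [9, 8, 19, 11, 18, 5, 13, 5]:

(0, 1): arr[0]=9 > arr[1]=8
(0, 5): arr[0]=9 > arr[5]=5
(0, 7): arr[0]=9 > arr[7]=5
(1, 5): arr[1]=8 > arr[5]=5
(1, 7): arr[1]=8 > arr[7]=5
(2, 3): arr[2]=19 > arr[3]=11
(2, 4): arr[2]=19 > arr[4]=18
(2, 5): arr[2]=19 > arr[5]=5
(2, 6): arr[2]=19 > arr[6]=13
(2, 7): arr[2]=19 > arr[7]=5
(3, 5): arr[3]=11 > arr[5]=5
(3, 7): arr[3]=11 > arr[7]=5
(4, 5): arr[4]=18 > arr[5]=5
(4, 6): arr[4]=18 > arr[6]=13
(4, 7): arr[4]=18 > arr[7]=5
(6, 7): arr[6]=13 > arr[7]=5

Total inversions: 16

The array has 16 inversion(s): (0,1), (0,5), (0,7), (1,5), (1,7), (2,3), (2,4), (2,5), (2,6), (2,7), (3,5), (3,7), (4,5), (4,6), (4,7), (6,7). Each pair (i,j) satisfies i < j and arr[i] > arr[j].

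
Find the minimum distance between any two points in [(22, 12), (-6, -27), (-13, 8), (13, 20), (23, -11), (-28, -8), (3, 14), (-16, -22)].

Computing all pairwise distances among 8 points:

d((22, 12), (-6, -27)) = 48.0104
d((22, 12), (-13, 8)) = 35.2278
d((22, 12), (13, 20)) = 12.0416
d((22, 12), (23, -11)) = 23.0217
d((22, 12), (-28, -8)) = 53.8516
d((22, 12), (3, 14)) = 19.105
d((22, 12), (-16, -22)) = 50.9902
d((-6, -27), (-13, 8)) = 35.6931
d((-6, -27), (13, 20)) = 50.6952
d((-6, -27), (23, -11)) = 33.121
d((-6, -27), (-28, -8)) = 29.0689
d((-6, -27), (3, 14)) = 41.9762
d((-6, -27), (-16, -22)) = 11.1803 <-- minimum
d((-13, 8), (13, 20)) = 28.6356
d((-13, 8), (23, -11)) = 40.7063
d((-13, 8), (-28, -8)) = 21.9317
d((-13, 8), (3, 14)) = 17.088
d((-13, 8), (-16, -22)) = 30.1496
d((13, 20), (23, -11)) = 32.573
d((13, 20), (-28, -8)) = 49.6488
d((13, 20), (3, 14)) = 11.6619
d((13, 20), (-16, -22)) = 51.0392
d((23, -11), (-28, -8)) = 51.0882
d((23, -11), (3, 14)) = 32.0156
d((23, -11), (-16, -22)) = 40.5216
d((-28, -8), (3, 14)) = 38.0132
d((-28, -8), (-16, -22)) = 18.4391
d((3, 14), (-16, -22)) = 40.7063

Closest pair: (-6, -27) and (-16, -22) with distance 11.1803

The closest pair is (-6, -27) and (-16, -22) with Euclidean distance 11.1803. For 8 points, brute-force pairwise comparison is shown above. For large n, the divide-and-conquer algorithm (sort by x, recurse on halves, check the dividing strip) achieves O(n log n).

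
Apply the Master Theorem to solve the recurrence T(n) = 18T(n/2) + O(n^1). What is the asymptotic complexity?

Master Theorem for T(n) = 18T(n/2) + O(n^1):

a = 18, b = 2, c = 1
log_b(a) = log_2(18) = 4.1699

Case 1: c = 1 < log_2(18) = 4.1699
T(n) = O(n^(log_2 18))

For T(n) = 18T(n/2) + O(n^1): log_2(18) = 4.1699. This is Case 1 of the Master Theorem (c < log_b(a), work dominated by leaves), giving O(n^(log_2 18)).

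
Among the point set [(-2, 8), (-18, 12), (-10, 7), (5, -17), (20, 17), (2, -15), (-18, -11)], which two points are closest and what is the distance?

Computing all pairwise distances among 7 points:

d((-2, 8), (-18, 12)) = 16.4924
d((-2, 8), (-10, 7)) = 8.0623
d((-2, 8), (5, -17)) = 25.9615
d((-2, 8), (20, 17)) = 23.7697
d((-2, 8), (2, -15)) = 23.3452
d((-2, 8), (-18, -11)) = 24.8395
d((-18, 12), (-10, 7)) = 9.434
d((-18, 12), (5, -17)) = 37.0135
d((-18, 12), (20, 17)) = 38.3275
d((-18, 12), (2, -15)) = 33.6006
d((-18, 12), (-18, -11)) = 23.0
d((-10, 7), (5, -17)) = 28.3019
d((-10, 7), (20, 17)) = 31.6228
d((-10, 7), (2, -15)) = 25.0599
d((-10, 7), (-18, -11)) = 19.6977
d((5, -17), (20, 17)) = 37.1618
d((5, -17), (2, -15)) = 3.6056 <-- minimum
d((5, -17), (-18, -11)) = 23.7697
d((20, 17), (2, -15)) = 36.7151
d((20, 17), (-18, -11)) = 47.2017
d((2, -15), (-18, -11)) = 20.3961

Closest pair: (5, -17) and (2, -15) with distance 3.6056

The closest pair is (5, -17) and (2, -15) with Euclidean distance 3.6056. For 7 points, brute-force pairwise comparison is shown above. For large n, the divide-and-conquer algorithm (sort by x, recurse on halves, check the dividing strip) achieves O(n log n).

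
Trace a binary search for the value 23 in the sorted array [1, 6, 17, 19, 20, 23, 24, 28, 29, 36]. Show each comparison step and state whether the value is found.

Binary search for 23 in [1, 6, 17, 19, 20, 23, 24, 28, 29, 36]:

lo=0, hi=9, mid=4, arr[mid]=20 -> 20 < 23, search right half
lo=5, hi=9, mid=7, arr[mid]=28 -> 28 > 23, search left half
lo=5, hi=6, mid=5, arr[mid]=23 -> Found target at index 5!

Binary search finds 23 at index 5 after 3 comparisons. The search repeatedly halves the search space by comparing with the middle element.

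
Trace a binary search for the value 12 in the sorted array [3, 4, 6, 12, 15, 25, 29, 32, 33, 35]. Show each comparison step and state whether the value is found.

Binary search for 12 in [3, 4, 6, 12, 15, 25, 29, 32, 33, 35]:

lo=0, hi=9, mid=4, arr[mid]=15 -> 15 > 12, search left half
lo=0, hi=3, mid=1, arr[mid]=4 -> 4 < 12, search right half
lo=2, hi=3, mid=2, arr[mid]=6 -> 6 < 12, search right half
lo=3, hi=3, mid=3, arr[mid]=12 -> Found target at index 3!

Binary search finds 12 at index 3 after 4 comparisons. The search repeatedly halves the search space by comparing with the middle element.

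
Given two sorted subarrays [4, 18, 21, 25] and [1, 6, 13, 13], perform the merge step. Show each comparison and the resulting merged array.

Merging process:

Compare 4 vs 1: take 1 from right. Merged: [1]
Compare 4 vs 6: take 4 from left. Merged: [1, 4]
Compare 18 vs 6: take 6 from right. Merged: [1, 4, 6]
Compare 18 vs 13: take 13 from right. Merged: [1, 4, 6, 13]
Compare 18 vs 13: take 13 from right. Merged: [1, 4, 6, 13, 13]
Append remaining from left: [18, 21, 25]. Merged: [1, 4, 6, 13, 13, 18, 21, 25]

Final merged array: [1, 4, 6, 13, 13, 18, 21, 25]
Total comparisons: 5

The merged array is [1, 4, 6, 13, 13, 18, 21, 25], requiring 5 comparisons. The merge step runs in O(n) time where n is the total number of elements.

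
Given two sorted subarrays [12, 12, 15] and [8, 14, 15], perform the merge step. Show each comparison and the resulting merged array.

Merging process:

Compare 12 vs 8: take 8 from right. Merged: [8]
Compare 12 vs 14: take 12 from left. Merged: [8, 12]
Compare 12 vs 14: take 12 from left. Merged: [8, 12, 12]
Compare 15 vs 14: take 14 from right. Merged: [8, 12, 12, 14]
Compare 15 vs 15: take 15 from left. Merged: [8, 12, 12, 14, 15]
Append remaining from right: [15]. Merged: [8, 12, 12, 14, 15, 15]

Final merged array: [8, 12, 12, 14, 15, 15]
Total comparisons: 5

The merged array is [8, 12, 12, 14, 15, 15], requiring 5 comparisons. The merge step runs in O(n) time where n is the total number of elements.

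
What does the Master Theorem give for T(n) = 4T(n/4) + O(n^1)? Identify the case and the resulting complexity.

Master Theorem for T(n) = 4T(n/4) + O(n^1):

a = 4, b = 4, c = 1
log_b(a) = log_4(4) = 1.0000

Case 2: c = 1 = log_4(4) = 1.0000
T(n) = O(n^1 log n) = O(n log n)

For T(n) = 4T(n/4) + O(n^1): log_4(4) = 1.0000. This is Case 2 of the Master Theorem (c = log_b(a), equal work at all levels), giving O(n log n).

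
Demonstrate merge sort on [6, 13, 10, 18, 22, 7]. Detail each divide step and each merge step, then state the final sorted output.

Merge sort trace:

Split: [6, 13, 10, 18, 22, 7] -> [6, 13, 10] and [18, 22, 7]
  Split: [6, 13, 10] -> [6] and [13, 10]
    Split: [13, 10] -> [13] and [10]
    Merge: [13] + [10] -> [10, 13]
  Merge: [6] + [10, 13] -> [6, 10, 13]
  Split: [18, 22, 7] -> [18] and [22, 7]
    Split: [22, 7] -> [22] and [7]
    Merge: [22] + [7] -> [7, 22]
  Merge: [18] + [7, 22] -> [7, 18, 22]
Merge: [6, 10, 13] + [7, 18, 22] -> [6, 7, 10, 13, 18, 22]

Final sorted array: [6, 7, 10, 13, 18, 22]

The merge sort proceeds by recursively splitting the array and merging sorted halves.
After all merges, the sorted array is [6, 7, 10, 13, 18, 22].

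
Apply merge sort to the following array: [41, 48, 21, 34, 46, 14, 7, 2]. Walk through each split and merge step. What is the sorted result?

Merge sort trace:

Split: [41, 48, 21, 34, 46, 14, 7, 2] -> [41, 48, 21, 34] and [46, 14, 7, 2]
  Split: [41, 48, 21, 34] -> [41, 48] and [21, 34]
    Split: [41, 48] -> [41] and [48]
    Merge: [41] + [48] -> [41, 48]
    Split: [21, 34] -> [21] and [34]
    Merge: [21] + [34] -> [21, 34]
  Merge: [41, 48] + [21, 34] -> [21, 34, 41, 48]
  Split: [46, 14, 7, 2] -> [46, 14] and [7, 2]
    Split: [46, 14] -> [46] and [14]
    Merge: [46] + [14] -> [14, 46]
    Split: [7, 2] -> [7] and [2]
    Merge: [7] + [2] -> [2, 7]
  Merge: [14, 46] + [2, 7] -> [2, 7, 14, 46]
Merge: [21, 34, 41, 48] + [2, 7, 14, 46] -> [2, 7, 14, 21, 34, 41, 46, 48]

Final sorted array: [2, 7, 14, 21, 34, 41, 46, 48]

The merge sort proceeds by recursively splitting the array and merging sorted halves.
After all merges, the sorted array is [2, 7, 14, 21, 34, 41, 46, 48].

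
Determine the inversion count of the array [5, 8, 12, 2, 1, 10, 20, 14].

Finding inversions in [5, 8, 12, 2, 1, 10, 20, 14]:

(0, 3): arr[0]=5 > arr[3]=2
(0, 4): arr[0]=5 > arr[4]=1
(1, 3): arr[1]=8 > arr[3]=2
(1, 4): arr[1]=8 > arr[4]=1
(2, 3): arr[2]=12 > arr[3]=2
(2, 4): arr[2]=12 > arr[4]=1
(2, 5): arr[2]=12 > arr[5]=10
(3, 4): arr[3]=2 > arr[4]=1
(6, 7): arr[6]=20 > arr[7]=14

Total inversions: 9

The array has 9 inversion(s): (0,3), (0,4), (1,3), (1,4), (2,3), (2,4), (2,5), (3,4), (6,7). Each pair (i,j) satisfies i < j and arr[i] > arr[j].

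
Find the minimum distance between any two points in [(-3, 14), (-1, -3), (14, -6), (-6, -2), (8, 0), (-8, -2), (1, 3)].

Computing all pairwise distances among 7 points:

d((-3, 14), (-1, -3)) = 17.1172
d((-3, 14), (14, -6)) = 26.2488
d((-3, 14), (-6, -2)) = 16.2788
d((-3, 14), (8, 0)) = 17.8045
d((-3, 14), (-8, -2)) = 16.7631
d((-3, 14), (1, 3)) = 11.7047
d((-1, -3), (14, -6)) = 15.2971
d((-1, -3), (-6, -2)) = 5.099
d((-1, -3), (8, 0)) = 9.4868
d((-1, -3), (-8, -2)) = 7.0711
d((-1, -3), (1, 3)) = 6.3246
d((14, -6), (-6, -2)) = 20.3961
d((14, -6), (8, 0)) = 8.4853
d((14, -6), (-8, -2)) = 22.3607
d((14, -6), (1, 3)) = 15.8114
d((-6, -2), (8, 0)) = 14.1421
d((-6, -2), (-8, -2)) = 2.0 <-- minimum
d((-6, -2), (1, 3)) = 8.6023
d((8, 0), (-8, -2)) = 16.1245
d((8, 0), (1, 3)) = 7.6158
d((-8, -2), (1, 3)) = 10.2956

Closest pair: (-6, -2) and (-8, -2) with distance 2.0

The closest pair is (-6, -2) and (-8, -2) with Euclidean distance 2.0. For 7 points, brute-force pairwise comparison is shown above. For large n, the divide-and-conquer algorithm (sort by x, recurse on halves, check the dividing strip) achieves O(n log n).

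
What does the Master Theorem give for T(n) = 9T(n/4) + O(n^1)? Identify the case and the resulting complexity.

Master Theorem for T(n) = 9T(n/4) + O(n^1):

a = 9, b = 4, c = 1
log_b(a) = log_4(9) = 1.5850

Case 1: c = 1 < log_4(9) = 1.5850
T(n) = O(n^(log_4 9))

For T(n) = 9T(n/4) + O(n^1): log_4(9) = 1.5850. This is Case 1 of the Master Theorem (c < log_b(a), work dominated by leaves), giving O(n^(log_4 9)).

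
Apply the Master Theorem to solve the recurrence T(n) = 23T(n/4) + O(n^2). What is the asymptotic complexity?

Master Theorem for T(n) = 23T(n/4) + O(n^2):

a = 23, b = 4, c = 2
log_b(a) = log_4(23) = 2.2618

Case 1: c = 2 < log_4(23) = 2.2618
T(n) = O(n^(log_4 23))

For T(n) = 23T(n/4) + O(n^2): log_4(23) = 2.2618. This is Case 1 of the Master Theorem (c < log_b(a), work dominated by leaves), giving O(n^(log_4 23)).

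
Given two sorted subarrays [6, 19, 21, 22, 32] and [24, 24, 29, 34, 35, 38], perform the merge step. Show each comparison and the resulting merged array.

Merging process:

Compare 6 vs 24: take 6 from left. Merged: [6]
Compare 19 vs 24: take 19 from left. Merged: [6, 19]
Compare 21 vs 24: take 21 from left. Merged: [6, 19, 21]
Compare 22 vs 24: take 22 from left. Merged: [6, 19, 21, 22]
Compare 32 vs 24: take 24 from right. Merged: [6, 19, 21, 22, 24]
Compare 32 vs 24: take 24 from right. Merged: [6, 19, 21, 22, 24, 24]
Compare 32 vs 29: take 29 from right. Merged: [6, 19, 21, 22, 24, 24, 29]
Compare 32 vs 34: take 32 from left. Merged: [6, 19, 21, 22, 24, 24, 29, 32]
Append remaining from right: [34, 35, 38]. Merged: [6, 19, 21, 22, 24, 24, 29, 32, 34, 35, 38]

Final merged array: [6, 19, 21, 22, 24, 24, 29, 32, 34, 35, 38]
Total comparisons: 8

The merged array is [6, 19, 21, 22, 24, 24, 29, 32, 34, 35, 38], requiring 8 comparisons. The merge step runs in O(n) time where n is the total number of elements.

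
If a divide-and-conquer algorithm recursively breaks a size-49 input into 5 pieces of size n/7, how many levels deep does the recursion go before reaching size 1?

For divide and conquer with division factor 7:

Problem sizes at each level:
Level 0: 49
Level 1: 7
Level 2: 1

The root is level 0 and the size-1 base case is level 2 (the tree spans levels 0 through 2, i.e. 3 levels counting the root), so the depth is the number of divisions: log_7(49) = 2

The recursion tree depth is log_7(49) = 2. At each level, the problem size is divided by 7, so it takes 2 divisions to reduce to a base case of size 1. The algorithm makes 5 recursive calls at each level.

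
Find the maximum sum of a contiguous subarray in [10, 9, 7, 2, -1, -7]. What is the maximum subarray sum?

Using Kadane's algorithm on [10, 9, 7, 2, -1, -7]:

Scanning through the array:
Position 1 (value 9): max_ending_here = 19, max_so_far = 19
Position 2 (value 7): max_ending_here = 26, max_so_far = 26
Position 3 (value 2): max_ending_here = 28, max_so_far = 28
Position 4 (value -1): max_ending_here = 27, max_so_far = 28
Position 5 (value -7): max_ending_here = 20, max_so_far = 28

Maximum subarray: [10, 9, 7, 2]
Maximum sum: 28

The maximum subarray is [10, 9, 7, 2] with sum 28. This subarray runs from index 0 to index 3.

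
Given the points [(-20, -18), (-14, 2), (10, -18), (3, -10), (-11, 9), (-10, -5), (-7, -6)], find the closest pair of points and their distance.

Computing all pairwise distances among 7 points:

d((-20, -18), (-14, 2)) = 20.8806
d((-20, -18), (10, -18)) = 30.0
d((-20, -18), (3, -10)) = 24.3516
d((-20, -18), (-11, 9)) = 28.4605
d((-20, -18), (-10, -5)) = 16.4012
d((-20, -18), (-7, -6)) = 17.6918
d((-14, 2), (10, -18)) = 31.241
d((-14, 2), (3, -10)) = 20.8087
d((-14, 2), (-11, 9)) = 7.6158
d((-14, 2), (-10, -5)) = 8.0623
d((-14, 2), (-7, -6)) = 10.6301
d((10, -18), (3, -10)) = 10.6301
d((10, -18), (-11, 9)) = 34.2053
d((10, -18), (-10, -5)) = 23.8537
d((10, -18), (-7, -6)) = 20.8087
d((3, -10), (-11, 9)) = 23.6008
d((3, -10), (-10, -5)) = 13.9284
d((3, -10), (-7, -6)) = 10.7703
d((-11, 9), (-10, -5)) = 14.0357
d((-11, 9), (-7, -6)) = 15.5242
d((-10, -5), (-7, -6)) = 3.1623 <-- minimum

Closest pair: (-10, -5) and (-7, -6) with distance 3.1623

The closest pair is (-10, -5) and (-7, -6) with Euclidean distance 3.1623. For 7 points, brute-force pairwise comparison is shown above. For large n, the divide-and-conquer algorithm (sort by x, recurse on halves, check the dividing strip) achieves O(n log n).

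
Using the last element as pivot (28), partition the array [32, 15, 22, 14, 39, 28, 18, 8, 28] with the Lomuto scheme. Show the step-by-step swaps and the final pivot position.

Lomuto partition with pivot = 28:

Initial array: [32, 15, 22, 14, 39, 28, 18, 8, 28]

arr[0]=32 > 28: no swap
arr[1]=15 <= 28: swap with position 0, array becomes [15, 32, 22, 14, 39, 28, 18, 8, 28]
arr[2]=22 <= 28: swap with position 1, array becomes [15, 22, 32, 14, 39, 28, 18, 8, 28]
arr[3]=14 <= 28: swap with position 2, array becomes [15, 22, 14, 32, 39, 28, 18, 8, 28]
arr[4]=39 > 28: no swap
arr[5]=28 <= 28: swap with position 3, array becomes [15, 22, 14, 28, 39, 32, 18, 8, 28]
arr[6]=18 <= 28: swap with position 4, array becomes [15, 22, 14, 28, 18, 32, 39, 8, 28]
arr[7]=8 <= 28: swap with position 5, array becomes [15, 22, 14, 28, 18, 8, 39, 32, 28]

Place pivot at position 6: [15, 22, 14, 28, 18, 8, 28, 32, 39]
Pivot position: 6

After partitioning with pivot 28, the array becomes [15, 22, 14, 28, 18, 8, 28, 32, 39]. The pivot is placed at index 6. All elements to the left of the pivot are <= 28, and all elements to the right are > 28.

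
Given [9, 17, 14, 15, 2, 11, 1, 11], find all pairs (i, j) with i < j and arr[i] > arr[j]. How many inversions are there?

Finding inversions in [9, 17, 14, 15, 2, 11, 1, 11]:

(0, 4): arr[0]=9 > arr[4]=2
(0, 6): arr[0]=9 > arr[6]=1
(1, 2): arr[1]=17 > arr[2]=14
(1, 3): arr[1]=17 > arr[3]=15
(1, 4): arr[1]=17 > arr[4]=2
(1, 5): arr[1]=17 > arr[5]=11
(1, 6): arr[1]=17 > arr[6]=1
(1, 7): arr[1]=17 > arr[7]=11
(2, 4): arr[2]=14 > arr[4]=2
(2, 5): arr[2]=14 > arr[5]=11
(2, 6): arr[2]=14 > arr[6]=1
(2, 7): arr[2]=14 > arr[7]=11
(3, 4): arr[3]=15 > arr[4]=2
(3, 5): arr[3]=15 > arr[5]=11
(3, 6): arr[3]=15 > arr[6]=1
(3, 7): arr[3]=15 > arr[7]=11
(4, 6): arr[4]=2 > arr[6]=1
(5, 6): arr[5]=11 > arr[6]=1

Total inversions: 18

The array has 18 inversion(s): (0,4), (0,6), (1,2), (1,3), (1,4), (1,5), (1,6), (1,7), (2,4), (2,5), (2,6), (2,7), (3,4), (3,5), (3,6), (3,7), (4,6), (5,6). Each pair (i,j) satisfies i < j and arr[i] > arr[j].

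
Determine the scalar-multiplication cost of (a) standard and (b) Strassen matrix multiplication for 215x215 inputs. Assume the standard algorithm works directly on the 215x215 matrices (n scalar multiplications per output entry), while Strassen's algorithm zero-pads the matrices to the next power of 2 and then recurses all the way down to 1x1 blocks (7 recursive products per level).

Matrix multiplication for 215x215 matrices:

Strassen's algorithm requires power-of-2 dimensions. Pad 215x215 to 256x256 (next power of 2).

Standard algorithm: 215^3 = 9938375 multiplications
Strassen's algorithm: 7^(log2(256)) = 7^8 = 5764801 multiplications
Savings: 9938375 - 5764801 = 4173574 multiplications

Standard: 9938375 multiplications (215^3). Strassen: 5764801 multiplications (7^8, after padding to 256x256). Strassen reduces 8 recursive multiplications to 7 at each level.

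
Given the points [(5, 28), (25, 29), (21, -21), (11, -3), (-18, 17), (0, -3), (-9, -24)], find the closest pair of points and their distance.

Computing all pairwise distances among 7 points:

d((5, 28), (25, 29)) = 20.025
d((5, 28), (21, -21)) = 51.5461
d((5, 28), (11, -3)) = 31.5753
d((5, 28), (-18, 17)) = 25.4951
d((5, 28), (0, -3)) = 31.4006
d((5, 28), (-9, -24)) = 53.8516
d((25, 29), (21, -21)) = 50.1597
d((25, 29), (11, -3)) = 34.9285
d((25, 29), (-18, 17)) = 44.643
d((25, 29), (0, -3)) = 40.6079
d((25, 29), (-9, -24)) = 62.9682
d((21, -21), (11, -3)) = 20.5913
d((21, -21), (-18, 17)) = 54.4518
d((21, -21), (0, -3)) = 27.6586
d((21, -21), (-9, -24)) = 30.1496
d((11, -3), (-18, 17)) = 35.2278
d((11, -3), (0, -3)) = 11.0 <-- minimum
d((11, -3), (-9, -24)) = 29.0
d((-18, 17), (0, -3)) = 26.9072
d((-18, 17), (-9, -24)) = 41.9762
d((0, -3), (-9, -24)) = 22.8473

Closest pair: (11, -3) and (0, -3) with distance 11.0

The closest pair is (11, -3) and (0, -3) with Euclidean distance 11.0. For 7 points, brute-force pairwise comparison is shown above. For large n, the divide-and-conquer algorithm (sort by x, recurse on halves, check the dividing strip) achieves O(n log n).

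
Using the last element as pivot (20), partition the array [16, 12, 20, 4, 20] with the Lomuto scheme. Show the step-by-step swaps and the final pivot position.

Lomuto partition with pivot = 20:

Initial array: [16, 12, 20, 4, 20]

arr[0]=16 <= 20: swap with position 0, array becomes [16, 12, 20, 4, 20]
arr[1]=12 <= 20: swap with position 1, array becomes [16, 12, 20, 4, 20]
arr[2]=20 <= 20: swap with position 2, array becomes [16, 12, 20, 4, 20]
arr[3]=4 <= 20: swap with position 3, array becomes [16, 12, 20, 4, 20]

Place pivot at position 4: [16, 12, 20, 4, 20]
Pivot position: 4

After partitioning with pivot 20, the array becomes [16, 12, 20, 4, 20]. The pivot is placed at index 4. All elements to the left of the pivot are <= 20, and all elements to the right are > 20.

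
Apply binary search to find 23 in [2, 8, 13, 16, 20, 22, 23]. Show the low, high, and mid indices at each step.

Binary search for 23 in [2, 8, 13, 16, 20, 22, 23]:

lo=0, hi=6, mid=3, arr[mid]=16 -> 16 < 23, search right half
lo=4, hi=6, mid=5, arr[mid]=22 -> 22 < 23, search right half
lo=6, hi=6, mid=6, arr[mid]=23 -> Found target at index 6!

Binary search finds 23 at index 6 after 3 comparisons. The search repeatedly halves the search space by comparing with the middle element.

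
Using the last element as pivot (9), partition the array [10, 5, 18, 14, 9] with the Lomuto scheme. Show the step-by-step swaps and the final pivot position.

Lomuto partition with pivot = 9:

Initial array: [10, 5, 18, 14, 9]

arr[0]=10 > 9: no swap
arr[1]=5 <= 9: swap with position 0, array becomes [5, 10, 18, 14, 9]
arr[2]=18 > 9: no swap
arr[3]=14 > 9: no swap

Place pivot at position 1: [5, 9, 18, 14, 10]
Pivot position: 1

After partitioning with pivot 9, the array becomes [5, 9, 18, 14, 10]. The pivot is placed at index 1. All elements to the left of the pivot are <= 9, and all elements to the right are > 9.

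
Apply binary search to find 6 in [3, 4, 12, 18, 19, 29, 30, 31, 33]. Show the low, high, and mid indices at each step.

Binary search for 6 in [3, 4, 12, 18, 19, 29, 30, 31, 33]:

lo=0, hi=8, mid=4, arr[mid]=19 -> 19 > 6, search left half
lo=0, hi=3, mid=1, arr[mid]=4 -> 4 < 6, search right half
lo=2, hi=3, mid=2, arr[mid]=12 -> 12 > 6, search left half
lo=2 > hi=1, target 6 not found

Binary search determines that 6 is not in the array after 3 comparisons. The search space was exhausted without finding the target.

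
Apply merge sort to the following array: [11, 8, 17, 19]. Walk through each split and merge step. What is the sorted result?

Merge sort trace:

Split: [11, 8, 17, 19] -> [11, 8] and [17, 19]
  Split: [11, 8] -> [11] and [8]
  Merge: [11] + [8] -> [8, 11]
  Split: [17, 19] -> [17] and [19]
  Merge: [17] + [19] -> [17, 19]
Merge: [8, 11] + [17, 19] -> [8, 11, 17, 19]

Final sorted array: [8, 11, 17, 19]

The merge sort proceeds by recursively splitting the array and merging sorted halves.
After all merges, the sorted array is [8, 11, 17, 19].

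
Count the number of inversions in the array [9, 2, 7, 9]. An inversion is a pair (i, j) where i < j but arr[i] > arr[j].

Finding inversions in [9, 2, 7, 9]:

(0, 1): arr[0]=9 > arr[1]=2
(0, 2): arr[0]=9 > arr[2]=7

Total inversions: 2

The array has 2 inversion(s): (0,1), (0,2). Each pair (i,j) satisfies i < j and arr[i] > arr[j].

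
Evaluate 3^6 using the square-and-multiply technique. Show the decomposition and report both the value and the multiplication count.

Computing 3^6 by squaring (build up from 3^1; each line after the first costs one multiplication):

3^1 = 3
3^2 = (3^1)^2 = 3^2 = 9
3^3 = 3 * 3^2 = 3 * 9 = 27
3^6 = (3^3)^2 = 27^2 = 729

Result: 729
Multiplications needed: 3 (3 lines after 3^1)

3^6 = 729. Using exponentiation by squaring, this requires 3 multiplications. The key idea: if the exponent is even, square the half-power; if odd, multiply by the base once.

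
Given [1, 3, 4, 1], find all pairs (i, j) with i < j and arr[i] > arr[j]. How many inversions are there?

Finding inversions in [1, 3, 4, 1]:

(1, 3): arr[1]=3 > arr[3]=1
(2, 3): arr[2]=4 > arr[3]=1

Total inversions: 2

The array has 2 inversion(s): (1,3), (2,3). Each pair (i,j) satisfies i < j and arr[i] > arr[j].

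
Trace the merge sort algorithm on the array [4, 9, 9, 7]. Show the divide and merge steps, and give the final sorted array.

Merge sort trace:

Split: [4, 9, 9, 7] -> [4, 9] and [9, 7]
  Split: [4, 9] -> [4] and [9]
  Merge: [4] + [9] -> [4, 9]
  Split: [9, 7] -> [9] and [7]
  Merge: [9] + [7] -> [7, 9]
Merge: [4, 9] + [7, 9] -> [4, 7, 9, 9]

Final sorted array: [4, 7, 9, 9]

The merge sort proceeds by recursively splitting the array and merging sorted halves.
After all merges, the sorted array is [4, 7, 9, 9].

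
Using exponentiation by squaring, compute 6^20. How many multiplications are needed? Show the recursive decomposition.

Computing 6^20 by squaring (build up from 6^1; each line after the first costs one multiplication):

6^1 = 6
6^2 = (6^1)^2 = 6^2 = 36
6^4 = (6^2)^2 = 36^2 = 1296
6^5 = 6 * 6^4 = 6 * 1296 = 7776
6^10 = (6^5)^2 = 7776^2 = 60466176
6^20 = (6^10)^2 = 60466176^2 = 3656158440062976

Result: 3656158440062976
Multiplications needed: 5 (5 lines after 6^1)

6^20 = 3656158440062976. Using exponentiation by squaring, this requires 5 multiplications. The key idea: if the exponent is even, square the half-power; if odd, multiply by the base once.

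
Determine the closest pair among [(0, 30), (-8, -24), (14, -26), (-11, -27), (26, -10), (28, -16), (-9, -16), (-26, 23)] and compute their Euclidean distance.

Computing all pairwise distances among 8 points:

d((0, 30), (-8, -24)) = 54.5894
d((0, 30), (14, -26)) = 57.7235
d((0, 30), (-11, -27)) = 58.0517
d((0, 30), (26, -10)) = 47.7074
d((0, 30), (28, -16)) = 53.8516
d((0, 30), (-9, -16)) = 46.8722
d((0, 30), (-26, 23)) = 26.9258
d((-8, -24), (14, -26)) = 22.0907
d((-8, -24), (-11, -27)) = 4.2426 <-- minimum
d((-8, -24), (26, -10)) = 36.7696
d((-8, -24), (28, -16)) = 36.8782
d((-8, -24), (-9, -16)) = 8.0623
d((-8, -24), (-26, 23)) = 50.3289
d((14, -26), (-11, -27)) = 25.02
d((14, -26), (26, -10)) = 20.0
d((14, -26), (28, -16)) = 17.2047
d((14, -26), (-9, -16)) = 25.0799
d((14, -26), (-26, 23)) = 63.2535
d((-11, -27), (26, -10)) = 40.7185
d((-11, -27), (28, -16)) = 40.5216
d((-11, -27), (-9, -16)) = 11.1803
d((-11, -27), (-26, 23)) = 52.2015
d((26, -10), (28, -16)) = 6.3246
d((26, -10), (-9, -16)) = 35.5106
d((26, -10), (-26, 23)) = 61.5873
d((28, -16), (-9, -16)) = 37.0
d((28, -16), (-26, 23)) = 66.6108
d((-9, -16), (-26, 23)) = 42.5441

Closest pair: (-8, -24) and (-11, -27) with distance 4.2426

The closest pair is (-8, -24) and (-11, -27) with Euclidean distance 4.2426. For 8 points, brute-force pairwise comparison is shown above. For large n, the divide-and-conquer algorithm (sort by x, recurse on halves, check the dividing strip) achieves O(n log n).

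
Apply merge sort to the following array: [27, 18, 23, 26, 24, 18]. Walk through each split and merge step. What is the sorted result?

Merge sort trace:

Split: [27, 18, 23, 26, 24, 18] -> [27, 18, 23] and [26, 24, 18]
  Split: [27, 18, 23] -> [27] and [18, 23]
    Split: [18, 23] -> [18] and [23]
    Merge: [18] + [23] -> [18, 23]
  Merge: [27] + [18, 23] -> [18, 23, 27]
  Split: [26, 24, 18] -> [26] and [24, 18]
    Split: [24, 18] -> [24] and [18]
    Merge: [24] + [18] -> [18, 24]
  Merge: [26] + [18, 24] -> [18, 24, 26]
Merge: [18, 23, 27] + [18, 24, 26] -> [18, 18, 23, 24, 26, 27]

Final sorted array: [18, 18, 23, 24, 26, 27]

The merge sort proceeds by recursively splitting the array and merging sorted halves.
After all merges, the sorted array is [18, 18, 23, 24, 26, 27].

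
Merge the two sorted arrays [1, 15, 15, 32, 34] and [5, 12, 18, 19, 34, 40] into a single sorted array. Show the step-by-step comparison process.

Merging process:

Compare 1 vs 5: take 1 from left. Merged: [1]
Compare 15 vs 5: take 5 from right. Merged: [1, 5]
Compare 15 vs 12: take 12 from right. Merged: [1, 5, 12]
Compare 15 vs 18: take 15 from left. Merged: [1, 5, 12, 15]
Compare 15 vs 18: take 15 from left. Merged: [1, 5, 12, 15, 15]
Compare 32 vs 18: take 18 from right. Merged: [1, 5, 12, 15, 15, 18]
Compare 32 vs 19: take 19 from right. Merged: [1, 5, 12, 15, 15, 18, 19]
Compare 32 vs 34: take 32 from left. Merged: [1, 5, 12, 15, 15, 18, 19, 32]
Compare 34 vs 34: take 34 from left. Merged: [1, 5, 12, 15, 15, 18, 19, 32, 34]
Append remaining from right: [34, 40]. Merged: [1, 5, 12, 15, 15, 18, 19, 32, 34, 34, 40]

Final merged array: [1, 5, 12, 15, 15, 18, 19, 32, 34, 34, 40]
Total comparisons: 9

The merged array is [1, 5, 12, 15, 15, 18, 19, 32, 34, 34, 40], requiring 9 comparisons. The merge step runs in O(n) time where n is the total number of elements.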